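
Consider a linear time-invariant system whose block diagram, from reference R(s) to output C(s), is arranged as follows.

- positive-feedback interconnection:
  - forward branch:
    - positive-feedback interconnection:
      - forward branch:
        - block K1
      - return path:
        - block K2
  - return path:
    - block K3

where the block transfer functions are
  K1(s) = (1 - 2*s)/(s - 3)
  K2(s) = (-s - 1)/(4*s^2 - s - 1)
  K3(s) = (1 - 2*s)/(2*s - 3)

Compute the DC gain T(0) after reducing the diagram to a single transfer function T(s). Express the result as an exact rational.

The answer is -3/11.

Reasoning:
[1] feedback reduction of K1, K2 gives (-8*s^3 + 6*s^2 + s - 1)/(4*s^3 - 15*s^2 + s + 4)
[2] collapse the loop ([K1/(1-K1*K2)] forward, K3 return) gives (16*s^4 - 36*s^3 + 16*s^2 + 5*s - 3)/(8*s^4 + 22*s^3 - 43*s^2 - 2*s + 11)
DC gain: substitute s = 0 into T(s) from step 2: T(0) = -3/11.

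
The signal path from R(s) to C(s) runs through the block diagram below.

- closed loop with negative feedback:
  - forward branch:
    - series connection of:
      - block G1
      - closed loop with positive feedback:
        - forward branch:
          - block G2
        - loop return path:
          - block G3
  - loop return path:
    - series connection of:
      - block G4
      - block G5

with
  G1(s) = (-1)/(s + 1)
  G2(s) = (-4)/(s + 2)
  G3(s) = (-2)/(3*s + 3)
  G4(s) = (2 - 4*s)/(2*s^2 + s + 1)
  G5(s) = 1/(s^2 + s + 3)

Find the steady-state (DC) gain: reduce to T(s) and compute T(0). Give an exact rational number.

Reducing step by step:

1. reduce the feedback loop with forward G2 and return G3 -> (-12*s - 12)/(3*s^2 + 9*s - 2)
2. combine G1, [G2/(1-G2*G3)] in series -> 12/(3*s^2 + 9*s - 2)
3. combine G4, G5 in series -> (2 - 4*s)/(2*s^4 + 3*s^3 + 8*s^2 + 4*s + 3)
4. apply the feedback formula to (G1*[G2/(1-G2*G3)]), (G4*G5) -> (24*s^4 + 36*s^3 + 96*s^2 + 48*s + 36)/(6*s^6 + 27*s^5 + 47*s^4 + 78*s^3 + 29*s^2 - 29*s + 18)
Evaluating the step-4 result (the overall T(s)) at s = 0 gives T(0) = 36/18 = 2.

Answer: 2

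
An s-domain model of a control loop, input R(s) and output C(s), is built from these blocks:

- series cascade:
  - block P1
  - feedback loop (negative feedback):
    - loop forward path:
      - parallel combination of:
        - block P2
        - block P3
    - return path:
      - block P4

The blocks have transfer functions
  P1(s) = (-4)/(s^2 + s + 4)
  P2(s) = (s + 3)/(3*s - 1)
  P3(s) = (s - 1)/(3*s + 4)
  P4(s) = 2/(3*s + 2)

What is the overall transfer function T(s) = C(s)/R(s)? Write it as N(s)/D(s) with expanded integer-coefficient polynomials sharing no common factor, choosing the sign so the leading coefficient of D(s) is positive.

Step 1. sum the parallel branches P2, P3, giving (6*s^2 + 9*s + 13)/(9*s^2 + 9*s - 4)
Step 2. close the feedback loop around (P2+P3), P4, giving (18*s^3 + 39*s^2 + 57*s + 26)/(27*s^3 + 57*s^2 + 24*s + 18)
Step 3. series reduction of P1, [(P2+P3)/(1+(P2+P3)*P4)], giving the overall T(s)

Hence the answer: (-72*s^3 - 156*s^2 - 228*s - 104)/(27*s^5 + 84*s^4 + 189*s^3 + 270*s^2 + 114*s + 72)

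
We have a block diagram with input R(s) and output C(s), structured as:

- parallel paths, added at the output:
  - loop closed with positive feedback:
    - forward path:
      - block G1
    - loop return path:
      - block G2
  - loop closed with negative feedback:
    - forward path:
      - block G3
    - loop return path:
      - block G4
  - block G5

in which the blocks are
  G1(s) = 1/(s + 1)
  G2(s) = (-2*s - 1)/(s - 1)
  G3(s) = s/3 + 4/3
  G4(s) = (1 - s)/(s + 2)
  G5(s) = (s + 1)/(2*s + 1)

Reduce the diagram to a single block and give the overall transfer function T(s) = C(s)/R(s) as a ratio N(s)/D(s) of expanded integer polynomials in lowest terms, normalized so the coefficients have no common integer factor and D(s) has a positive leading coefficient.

Step 1: reduce the feedback loop with forward G1 and return G2 -> (s - 1)/(s^2 + 2*s)
Step 2: reduce the feedback loop with forward G3 and return G4 -> (-s^2 - 6*s - 8)/(s^2 - 10)
Step 3: sum the parallel branches [G1/(1-G1*G2)], [G3/(1+G3*G4)], G5: this yields T(s), and no further normalization is needed

Final answer: (-s^5 - 12*s^4 - 57*s^3 - 103*s^2 - 26*s + 10)/(2*s^5 + 5*s^4 - 18*s^3 - 50*s^2 - 20*s)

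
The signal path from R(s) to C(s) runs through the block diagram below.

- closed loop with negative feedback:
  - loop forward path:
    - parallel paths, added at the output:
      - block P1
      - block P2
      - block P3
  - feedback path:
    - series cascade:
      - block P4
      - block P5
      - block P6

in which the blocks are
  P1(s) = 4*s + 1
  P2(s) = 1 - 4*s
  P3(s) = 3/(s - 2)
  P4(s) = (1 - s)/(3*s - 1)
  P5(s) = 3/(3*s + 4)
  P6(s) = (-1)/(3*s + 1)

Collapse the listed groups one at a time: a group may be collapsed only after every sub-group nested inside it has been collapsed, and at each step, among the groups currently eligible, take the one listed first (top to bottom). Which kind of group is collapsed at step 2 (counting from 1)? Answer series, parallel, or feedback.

Answer: series

Working:
[1] reduce the parallel group P1, P2, P3
[2] multiply P4, P5, P6 (series)
[3] reduce the feedback loop with forward (P1+P2+P3) and return (P4*P5*P6)
At step 2 the group reduced is series.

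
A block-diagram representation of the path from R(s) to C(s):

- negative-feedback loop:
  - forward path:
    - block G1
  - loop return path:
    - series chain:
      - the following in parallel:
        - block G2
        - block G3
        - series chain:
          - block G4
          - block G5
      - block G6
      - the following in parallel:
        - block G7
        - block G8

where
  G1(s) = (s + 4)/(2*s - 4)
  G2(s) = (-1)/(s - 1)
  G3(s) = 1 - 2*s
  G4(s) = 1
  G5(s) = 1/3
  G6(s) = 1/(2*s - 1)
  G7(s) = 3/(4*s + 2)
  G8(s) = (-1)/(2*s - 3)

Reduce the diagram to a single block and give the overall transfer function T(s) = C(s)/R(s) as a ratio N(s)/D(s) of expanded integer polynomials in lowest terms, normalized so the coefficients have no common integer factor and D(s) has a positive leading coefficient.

Answer: (48*s^5 + 72*s^4 - 420*s^3 + 270*s^2 + 102*s - 72)/(96*s^5 - 444*s^4 + 638*s^3 + 40*s^2 - 575*s + 380)

Working:
[1] multiply G4, G5 (series) = 1/3
[2] reduce the parallel group G2, G3, (G4*G5) = (-6*s^2 + 10*s - 7)/(3*s - 3)
[3] reduce the parallel group G7, G8 = (2*s - 11)/(8*s^2 - 8*s - 6)
[4] series reduction of (G2+G3+(G4*G5)), G6, (G7+G8) = (-12*s^3 + 86*s^2 - 124*s + 77)/(48*s^4 - 120*s^3 + 60*s^2 + 30*s - 18)
[5] close the feedback loop around G1, ((G2+G3+(G4*G5))*G6*(G7+G8)); the result is T(s) itself (integer coefficients, no common factor, positive leading denominator coefficient)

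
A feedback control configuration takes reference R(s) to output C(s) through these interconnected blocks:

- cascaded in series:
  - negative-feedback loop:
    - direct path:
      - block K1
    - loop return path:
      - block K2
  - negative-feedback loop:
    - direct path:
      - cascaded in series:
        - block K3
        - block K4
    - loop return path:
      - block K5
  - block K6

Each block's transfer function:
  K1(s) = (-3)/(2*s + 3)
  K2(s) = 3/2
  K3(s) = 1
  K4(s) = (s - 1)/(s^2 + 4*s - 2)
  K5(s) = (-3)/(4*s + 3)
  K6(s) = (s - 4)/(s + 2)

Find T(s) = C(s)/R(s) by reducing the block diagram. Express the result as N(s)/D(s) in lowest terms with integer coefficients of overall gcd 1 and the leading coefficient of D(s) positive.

Step 1. feedback reduction of K1, K2 -> (-6)/(4*s - 3)
Step 2. combine K3, K4 in series -> (s - 1)/(s^2 + 4*s - 2)
Step 3. feedback reduction of (K3*K4), K5 -> (4*s^2 - s - 3)/(4*s^3 + 19*s^2 + s - 3)
Step 4. combine [K1/(1+K1*K2)], [(K3*K4)/(1+(K3*K4)*K5)], K6 in series - this is the overall T(s), already in the required normalized form

Final answer: (-24*s^3 + 102*s^2 - 6*s - 72)/(16*s^5 + 96*s^4 + 75*s^3 - 121*s^2 - 21*s + 18)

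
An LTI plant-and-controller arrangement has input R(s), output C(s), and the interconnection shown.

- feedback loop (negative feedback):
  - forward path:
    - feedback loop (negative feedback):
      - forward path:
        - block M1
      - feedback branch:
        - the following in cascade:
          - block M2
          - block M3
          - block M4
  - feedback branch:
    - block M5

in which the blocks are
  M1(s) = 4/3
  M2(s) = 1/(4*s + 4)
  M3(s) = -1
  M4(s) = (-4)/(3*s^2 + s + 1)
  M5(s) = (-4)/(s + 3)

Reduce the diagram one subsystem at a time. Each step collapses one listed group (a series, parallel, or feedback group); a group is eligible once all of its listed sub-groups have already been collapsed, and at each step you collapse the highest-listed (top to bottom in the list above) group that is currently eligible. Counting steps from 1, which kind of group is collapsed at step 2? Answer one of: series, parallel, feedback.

Step 1 - multiply M2, M3, M4 (series)
Step 2 - feedback reduction of M1, (M2*M3*M4)
Step 3 - close the feedback loop around [M1/(1+M1*(M2*M3*M4))], M5
So the answer for step 2 is feedback.

Therefore the answer is feedback.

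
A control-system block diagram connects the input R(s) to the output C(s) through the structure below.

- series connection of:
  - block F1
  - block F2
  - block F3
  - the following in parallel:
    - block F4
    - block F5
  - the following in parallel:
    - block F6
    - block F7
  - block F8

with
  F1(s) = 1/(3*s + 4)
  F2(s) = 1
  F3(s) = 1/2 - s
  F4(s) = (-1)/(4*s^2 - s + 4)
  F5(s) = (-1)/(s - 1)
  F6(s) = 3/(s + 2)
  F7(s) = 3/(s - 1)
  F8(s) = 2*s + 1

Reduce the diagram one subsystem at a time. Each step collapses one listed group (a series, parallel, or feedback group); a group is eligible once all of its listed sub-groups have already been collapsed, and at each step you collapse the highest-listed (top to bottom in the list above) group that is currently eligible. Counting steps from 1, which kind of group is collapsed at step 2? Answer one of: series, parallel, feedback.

The answer is parallel.

Reasoning:
Step 1: sum the parallel branches F4, F5
Step 2: reduce the parallel group F6, F7
Step 3: series reduction of F1, F2, F3, (F4+F5), (F6+F7), F8
Step 2: parallel.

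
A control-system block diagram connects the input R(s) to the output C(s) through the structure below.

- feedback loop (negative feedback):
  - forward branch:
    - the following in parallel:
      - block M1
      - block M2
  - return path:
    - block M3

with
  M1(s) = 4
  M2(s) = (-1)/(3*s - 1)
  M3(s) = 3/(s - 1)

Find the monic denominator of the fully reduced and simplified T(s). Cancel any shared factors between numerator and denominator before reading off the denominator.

Step 1: combine M1, M2 in parallel: (12*s - 5)/(3*s - 1)
Step 2: apply the feedback formula to (M1+M2), M3: (12*s^2 - 17*s + 5)/(3*s^2 + 32*s - 14)
The result of step 2 is T(s) in lowest terms. Its denominator has leading coefficient 3; dividing the denominator through by 3 makes it monic.

Hence the answer: s^2 + 32*s/3 - 14/3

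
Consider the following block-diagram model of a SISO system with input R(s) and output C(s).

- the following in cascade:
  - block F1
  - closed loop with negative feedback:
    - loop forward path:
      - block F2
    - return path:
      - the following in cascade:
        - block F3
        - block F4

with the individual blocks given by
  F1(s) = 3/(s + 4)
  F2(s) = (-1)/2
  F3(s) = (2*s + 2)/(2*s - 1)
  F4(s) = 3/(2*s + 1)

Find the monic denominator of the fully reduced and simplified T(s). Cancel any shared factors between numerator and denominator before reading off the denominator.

First reduce the diagram to T(s).

Step 1. series reduction of F3, F4; result (6*s + 6)/(4*s^2 - 1)
Step 2. feedback reduction of F2, (F3*F4); result (1 - 4*s^2)/(8*s^2 - 6*s - 8)
Step 3. reduce the series chain F1, [F2/(1+F2*(F3*F4))]; result (3 - 12*s^2)/(8*s^3 + 26*s^2 - 32*s - 32)
That last expression is T(s), already simplified. Scaling its denominator by 1/8 (the reciprocal of the leading coefficient) yields the monic denominator.

Answer: s^3 + 13*s^2/4 - 4*s - 4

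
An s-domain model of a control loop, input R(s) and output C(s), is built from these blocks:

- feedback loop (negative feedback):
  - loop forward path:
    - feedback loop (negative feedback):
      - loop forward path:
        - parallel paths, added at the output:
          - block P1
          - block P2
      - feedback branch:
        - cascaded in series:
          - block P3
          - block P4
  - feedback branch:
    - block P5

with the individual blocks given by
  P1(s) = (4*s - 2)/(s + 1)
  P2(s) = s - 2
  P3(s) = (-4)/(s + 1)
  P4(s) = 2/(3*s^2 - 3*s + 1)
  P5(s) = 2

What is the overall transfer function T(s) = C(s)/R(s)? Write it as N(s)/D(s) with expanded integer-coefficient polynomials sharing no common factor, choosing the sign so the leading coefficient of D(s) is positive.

[1] add P1, P2 (parallel) gives (s^2 + 3*s - 4)/(s + 1)
[2] multiply P3, P4 (series) gives (-8)/(3*s^3 - 2*s + 1)
[3] reduce the feedback loop with forward (P1+P2) and return (P3*P4) gives (3*s^5 + 9*s^4 - 14*s^3 - 5*s^2 + 11*s - 4)/(3*s^4 + 3*s^3 - 10*s^2 - 25*s + 33)
[4] close the feedback loop around [(P1+P2)/(1+(P1+P2)*(P3*P4))], P5, giving the overall T(s)

Final answer: (3*s^5 + 9*s^4 - 14*s^3 - 5*s^2 + 11*s - 4)/(6*s^5 + 21*s^4 - 25*s^3 - 20*s^2 - 3*s + 25)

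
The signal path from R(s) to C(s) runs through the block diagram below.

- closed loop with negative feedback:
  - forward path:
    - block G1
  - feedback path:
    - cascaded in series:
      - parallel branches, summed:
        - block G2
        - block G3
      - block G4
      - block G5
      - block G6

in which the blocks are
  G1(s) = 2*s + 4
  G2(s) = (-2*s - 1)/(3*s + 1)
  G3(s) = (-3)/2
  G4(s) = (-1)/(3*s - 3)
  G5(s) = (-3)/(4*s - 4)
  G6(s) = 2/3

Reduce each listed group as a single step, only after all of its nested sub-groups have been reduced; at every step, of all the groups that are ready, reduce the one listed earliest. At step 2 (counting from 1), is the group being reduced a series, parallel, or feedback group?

Step 1. combine G2, G3 in parallel
Step 2. combine (G2+G3), G4, G5, G6 in series
Step 3. close the feedback loop around G1, ((G2+G3)*G4*G5*G6)
Step 2 collapses a series group.

Final answer: series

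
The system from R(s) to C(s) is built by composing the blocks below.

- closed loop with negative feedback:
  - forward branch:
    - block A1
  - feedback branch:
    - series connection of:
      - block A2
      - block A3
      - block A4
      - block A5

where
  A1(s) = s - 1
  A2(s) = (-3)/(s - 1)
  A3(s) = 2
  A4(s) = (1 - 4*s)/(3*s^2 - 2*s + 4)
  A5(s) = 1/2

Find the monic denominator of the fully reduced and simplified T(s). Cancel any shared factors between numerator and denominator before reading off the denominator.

The answer is s^2 + 10*s/3 + 1/3.

Reasoning:
(1) series reduction of A2, A3, A4, A5, giving (12*s - 3)/(3*s^3 - 5*s^2 + 6*s - 4)
(2) feedback reduction of A1, (A2*A3*A4*A5), giving (3*s^3 - 5*s^2 + 6*s - 4)/(3*s^2 + 10*s + 1)
That last expression is T(s), already simplified. Scaling its denominator by 1/3 (the reciprocal of the leading coefficient) yields the monic denominator.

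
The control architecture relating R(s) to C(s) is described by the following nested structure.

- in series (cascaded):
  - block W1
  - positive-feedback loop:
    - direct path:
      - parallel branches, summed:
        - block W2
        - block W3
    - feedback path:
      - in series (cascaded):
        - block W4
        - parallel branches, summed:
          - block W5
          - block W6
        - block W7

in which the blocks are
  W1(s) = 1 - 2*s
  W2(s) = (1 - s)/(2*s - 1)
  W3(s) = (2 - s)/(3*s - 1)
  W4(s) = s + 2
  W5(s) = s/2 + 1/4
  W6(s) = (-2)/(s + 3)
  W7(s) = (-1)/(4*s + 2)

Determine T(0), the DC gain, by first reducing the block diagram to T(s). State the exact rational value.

Step 1 - add W2, W3 (parallel); result (-5*s^2 + 9*s - 3)/(6*s^2 - 5*s + 1)
Step 2 - reduce the parallel group W5, W6; result (2*s^2 + 7*s - 5)/(4*s + 12)
Step 3 - reduce the series chain W4, (W5+W6), W7; result (-2*s^3 - 11*s^2 - 9*s + 10)/(16*s^2 + 56*s + 24)
Step 4 - collapse the loop ((W2+W3) forward, (W4*(W5+W6)*W7) return); result (80*s^4 + 136*s^3 - 336*s^2 - 48*s + 72)/(10*s^5 - 59*s^4 - 304*s^3 + 22*s^2 + 181*s - 54)
Step 5 - reduce the series chain W1, [(W2+W3)/(1-(W2+W3)*(W4*(W5+W6)*W7))]; result (-160*s^5 - 192*s^4 + 808*s^3 - 240*s^2 - 192*s + 72)/(10*s^5 - 59*s^4 - 304*s^3 + 22*s^2 + 181*s - 54)
DC gain: substitute s = 0 into T(s) from step 5: T(0) = 72/(-54) = -4/3.

Hence the answer: -4/3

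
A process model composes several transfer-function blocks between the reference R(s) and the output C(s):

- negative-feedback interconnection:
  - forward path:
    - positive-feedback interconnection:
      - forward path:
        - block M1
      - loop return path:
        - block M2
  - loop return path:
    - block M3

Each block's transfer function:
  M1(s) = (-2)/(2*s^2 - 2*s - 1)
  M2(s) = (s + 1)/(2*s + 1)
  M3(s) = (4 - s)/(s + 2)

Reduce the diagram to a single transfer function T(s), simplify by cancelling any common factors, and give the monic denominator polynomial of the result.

The answer is s^4 + 3*s^3/2 - s^2/2 - 17*s/4 - 3/2.

Reasoning:
1. feedback reduction of M1, M2 = (-4*s - 2)/(4*s^3 - 2*s^2 - 2*s + 1)
2. apply the feedback formula to [M1/(1-M1*M2)], M3 = (-4*s^2 - 10*s - 4)/(4*s^4 + 6*s^3 - 2*s^2 - 17*s - 6)
The result of step 2 is T(s) in lowest terms. Its denominator has leading coefficient 4; dividing the denominator through by 4 makes it monic.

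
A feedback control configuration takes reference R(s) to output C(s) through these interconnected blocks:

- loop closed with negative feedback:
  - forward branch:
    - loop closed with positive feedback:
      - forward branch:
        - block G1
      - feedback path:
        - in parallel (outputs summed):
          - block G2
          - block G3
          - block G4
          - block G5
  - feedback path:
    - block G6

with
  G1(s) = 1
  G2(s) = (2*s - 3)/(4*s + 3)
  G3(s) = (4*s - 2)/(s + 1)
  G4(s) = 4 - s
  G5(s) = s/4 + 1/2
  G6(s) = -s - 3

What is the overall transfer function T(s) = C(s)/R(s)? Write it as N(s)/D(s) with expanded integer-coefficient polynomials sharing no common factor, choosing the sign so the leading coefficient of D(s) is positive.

Step 1: combine G2, G3, G4, G5 in parallel, giving (-12*s^3 + 123*s^2 + 129*s + 18)/(16*s^2 + 28*s + 12)
Step 2: reduce the feedback loop with forward G1 and return (G2+G3+G4+G5), giving (16*s^2 + 28*s + 12)/(12*s^3 - 107*s^2 - 101*s - 6)
Step 3: reduce the feedback loop with forward [G1/(1-G1*(G2+G3+G4+G5))] and return G6, which is the overall transfer function T(s) = C(s)/R(s) in lowest terms

Final answer: (-16*s^2 - 28*s - 12)/(4*s^3 + 183*s^2 + 197*s + 42)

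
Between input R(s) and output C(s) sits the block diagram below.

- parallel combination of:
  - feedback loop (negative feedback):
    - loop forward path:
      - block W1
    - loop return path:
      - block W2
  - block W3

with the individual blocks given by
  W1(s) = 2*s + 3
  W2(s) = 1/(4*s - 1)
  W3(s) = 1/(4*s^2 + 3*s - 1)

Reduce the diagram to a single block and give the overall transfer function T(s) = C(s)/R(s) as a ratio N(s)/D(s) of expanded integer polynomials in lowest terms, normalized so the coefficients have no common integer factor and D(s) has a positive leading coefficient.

Reducing step by step:

Step 1: close the feedback loop around W1, W2 = (8*s^2 + 10*s - 3)/(6*s + 2)
Step 2: sum the parallel branches [W1/(1+W1*W2)], W3; the result is T(s) itself (integer coefficients, no common factor, positive leading denominator coefficient)

Answer: (32*s^4 + 64*s^3 + 10*s^2 - 13*s + 5)/(24*s^3 + 26*s^2 - 2)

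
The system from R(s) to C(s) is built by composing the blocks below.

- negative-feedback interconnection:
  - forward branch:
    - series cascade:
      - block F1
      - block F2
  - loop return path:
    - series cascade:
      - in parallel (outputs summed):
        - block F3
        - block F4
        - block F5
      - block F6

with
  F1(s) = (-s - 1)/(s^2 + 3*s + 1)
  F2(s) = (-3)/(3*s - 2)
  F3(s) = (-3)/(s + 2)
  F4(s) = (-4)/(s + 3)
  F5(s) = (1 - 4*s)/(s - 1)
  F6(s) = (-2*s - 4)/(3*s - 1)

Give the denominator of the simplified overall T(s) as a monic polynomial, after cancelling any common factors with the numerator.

Reducing step by step:

Step 1: multiply F1, F2 (series) -> (3*s + 3)/(3*s^3 + 7*s^2 - 3*s - 2)
Step 2: add F3, F4, F5 (parallel) -> (-4*s^3 - 26*s^2 - 29*s + 23)/(s^3 + 4*s^2 + s - 6)
Step 3: reduce the series chain (F3+F4+F5), F6 -> (8*s^3 + 52*s^2 + 58*s - 46)/(3*s^3 + 5*s^2 - 11*s + 3)
Step 4: feedback reduction of (F1*F2), ((F3+F4+F5)*F6) -> (9*s^4 + 24*s^3 - 18*s^2 - 24*s + 9)/(9*s^6 + 36*s^5 + 17*s^4 + 91*s^3 + 374*s^2 + 49*s - 144)
The result of step 4 is T(s) in lowest terms. Its denominator has leading coefficient 9; dividing the denominator through by 9 makes it monic.

Answer: s^6 + 4*s^5 + 17*s^4/9 + 91*s^3/9 + 374*s^2/9 + 49*s/9 - 16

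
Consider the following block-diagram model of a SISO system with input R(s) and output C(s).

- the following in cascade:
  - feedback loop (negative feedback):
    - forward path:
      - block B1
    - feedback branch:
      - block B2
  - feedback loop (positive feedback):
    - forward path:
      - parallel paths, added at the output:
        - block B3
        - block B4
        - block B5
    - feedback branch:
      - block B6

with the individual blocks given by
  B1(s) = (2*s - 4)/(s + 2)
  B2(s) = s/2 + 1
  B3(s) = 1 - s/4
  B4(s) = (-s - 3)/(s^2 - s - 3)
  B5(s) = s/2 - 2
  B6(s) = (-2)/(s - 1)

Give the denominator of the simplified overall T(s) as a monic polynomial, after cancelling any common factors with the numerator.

Step 1. reduce the feedback loop with forward B1 and return B2: (2*s - 4)/(s^2 + s - 2)
Step 2. combine B3, B4, B5 in parallel: (s^3 - 5*s^2 - 3*s)/(4*s^2 - 4*s - 12)
Step 3. apply the feedback formula to (B3+B4+B5), B6: (s^4 - 6*s^3 + 2*s^2 + 3*s)/(6*s^3 - 18*s^2 - 14*s + 12)
Step 4. multiply [B1/(1+B1*B2)], [(B3+B4+B5)/(1-(B3+B4+B5)*B6)] (series): (s^4 - 7*s^3 + 7*s^2 + 6*s)/(3*s^4 - 3*s^3 - 25*s^2 - 8*s + 12)
T(s) is the step-4 result (common factors already cancelled). Leading coefficient of the denominator: 3. Divide through by 3 for the monic polynomial.

Therefore the answer is s^4 - s^3 - 25*s^2/3 - 8*s/3 + 4.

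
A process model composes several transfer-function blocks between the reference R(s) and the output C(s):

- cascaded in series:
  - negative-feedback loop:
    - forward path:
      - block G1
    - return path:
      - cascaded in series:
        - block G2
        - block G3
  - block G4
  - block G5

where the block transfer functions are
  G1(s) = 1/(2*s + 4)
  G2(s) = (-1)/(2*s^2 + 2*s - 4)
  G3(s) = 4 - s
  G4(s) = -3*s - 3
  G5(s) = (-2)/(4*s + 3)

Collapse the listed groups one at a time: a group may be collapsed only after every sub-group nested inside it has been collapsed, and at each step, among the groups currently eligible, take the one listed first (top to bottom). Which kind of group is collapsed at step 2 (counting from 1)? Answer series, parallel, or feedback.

1. cascade G2, G3
2. reduce the feedback loop with forward G1 and return (G2*G3)
3. series reduction of [G1/(1+G1*(G2*G3))], G4, G5
Step 2 collapses a feedback group.

Final answer: feedback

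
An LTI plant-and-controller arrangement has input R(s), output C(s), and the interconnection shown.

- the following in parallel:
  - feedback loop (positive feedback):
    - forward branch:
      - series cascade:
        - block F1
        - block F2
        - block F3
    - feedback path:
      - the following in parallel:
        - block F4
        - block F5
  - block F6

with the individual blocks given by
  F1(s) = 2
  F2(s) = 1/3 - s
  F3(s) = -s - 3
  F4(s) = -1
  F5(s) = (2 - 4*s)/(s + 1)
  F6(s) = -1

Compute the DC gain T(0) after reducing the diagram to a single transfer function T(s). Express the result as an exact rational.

Reducing step by step:

(1) combine F1, F2, F3 in series, giving 2*s^2 + 16*s/3 - 2
(2) sum the parallel branches F4, F5, giving (1 - 5*s)/(s + 1)
(3) reduce the feedback loop with forward (F1*F2*F3) and return (F4+F5), giving (6*s^3 + 22*s^2 + 10*s - 6)/(30*s^3 + 74*s^2 - 43*s + 9)
(4) add [(F1*F2*F3)/(1-(F1*F2*F3)*(F4+F5))], F6 (parallel), giving (-24*s^3 - 52*s^2 + 53*s - 15)/(30*s^3 + 74*s^2 - 43*s + 9)
Step 4 gives the overall T(s). Then T(0) = -15/9 = -5/3.

Answer: -5/3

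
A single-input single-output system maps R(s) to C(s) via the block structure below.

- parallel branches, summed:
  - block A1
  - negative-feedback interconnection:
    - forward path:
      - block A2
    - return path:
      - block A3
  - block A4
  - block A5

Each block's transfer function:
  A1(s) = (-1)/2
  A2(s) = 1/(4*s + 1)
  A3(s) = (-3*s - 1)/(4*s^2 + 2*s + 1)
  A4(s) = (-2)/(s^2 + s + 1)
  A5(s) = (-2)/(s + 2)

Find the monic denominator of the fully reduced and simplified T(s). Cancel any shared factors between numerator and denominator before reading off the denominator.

Step 1. apply the feedback formula to A2, A3 -> (4*s^2 + 2*s + 1)/(16*s^3 + 12*s^2 + 3*s)
Step 2. reduce the parallel group A1, [A2/(1+A2*A3)], A4, A5 -> (-16*s^6 - 116*s^5 - 235*s^4 - 339*s^3 - 167*s^2 - 28*s + 4)/(32*s^6 + 120*s^5 + 174*s^4 + 154*s^3 + 66*s^2 + 12*s)
The result of step 2 is T(s) in lowest terms. Its denominator has leading coefficient 32; dividing the denominator through by 32 makes it monic.

Answer: s^6 + 15*s^5/4 + 87*s^4/16 + 77*s^3/16 + 33*s^2/16 + 3*s/8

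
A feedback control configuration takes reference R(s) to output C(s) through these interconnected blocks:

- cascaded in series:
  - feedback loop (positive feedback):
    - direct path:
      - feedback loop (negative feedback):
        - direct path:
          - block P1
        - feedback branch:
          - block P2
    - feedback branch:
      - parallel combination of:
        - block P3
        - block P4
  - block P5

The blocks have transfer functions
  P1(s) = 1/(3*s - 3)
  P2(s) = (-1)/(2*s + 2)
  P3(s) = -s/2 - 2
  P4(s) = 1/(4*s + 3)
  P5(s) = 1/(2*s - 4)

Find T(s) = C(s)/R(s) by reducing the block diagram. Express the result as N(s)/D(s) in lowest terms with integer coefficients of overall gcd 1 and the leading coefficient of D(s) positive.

The answer is (4*s^2 + 7*s + 3)/(28*s^4 - 15*s^3 - 81*s^2 - 13*s + 22).

Reasoning:
1. apply the feedback formula to P1, P2, giving (2*s + 2)/(6*s^2 - 7)
2. sum the parallel branches P3, P4, giving (-4*s^2 - 19*s - 10)/(8*s + 6)
3. apply the feedback formula to [P1/(1+P1*P2)], (P3+P4), giving (8*s^2 + 14*s + 6)/(28*s^3 + 41*s^2 + s - 11)
4. reduce the series chain [[P1/(1+P1*P2)]/(1-[P1/(1+P1*P2)]*(P3+P4))], P5, giving the overall T(s)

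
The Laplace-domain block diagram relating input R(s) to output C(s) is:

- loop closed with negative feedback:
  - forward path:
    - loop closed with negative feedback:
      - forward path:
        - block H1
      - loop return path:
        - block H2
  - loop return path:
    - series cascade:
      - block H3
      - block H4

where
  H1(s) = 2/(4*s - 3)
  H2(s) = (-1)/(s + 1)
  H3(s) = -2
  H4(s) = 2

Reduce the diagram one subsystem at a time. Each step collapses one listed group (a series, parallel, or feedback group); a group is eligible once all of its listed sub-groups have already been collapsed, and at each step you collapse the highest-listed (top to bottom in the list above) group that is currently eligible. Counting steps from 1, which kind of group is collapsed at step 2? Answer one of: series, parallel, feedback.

Answer: series

Working:
[1] feedback reduction of H1, H2
[2] reduce the series chain H3, H4
[3] feedback reduction of [H1/(1+H1*H2)], (H3*H4)
Step 2 collapses a series group.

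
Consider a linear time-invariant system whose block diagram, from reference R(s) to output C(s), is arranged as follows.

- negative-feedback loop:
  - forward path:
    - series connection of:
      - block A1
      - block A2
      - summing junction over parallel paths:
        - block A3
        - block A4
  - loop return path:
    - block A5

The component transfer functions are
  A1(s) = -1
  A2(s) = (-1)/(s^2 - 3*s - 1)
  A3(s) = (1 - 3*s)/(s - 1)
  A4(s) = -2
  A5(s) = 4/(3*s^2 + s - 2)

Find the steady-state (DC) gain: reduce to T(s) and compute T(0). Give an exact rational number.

(1) parallel reduction of A3, A4: (3 - 5*s)/(s - 1)
(2) cascade A1, A2, (A3+A4): (3 - 5*s)/(s^3 - 4*s^2 + 2*s + 1)
(3) apply the feedback formula to (A1*A2*(A3+A4)), A5: (-15*s^3 + 4*s^2 + 13*s - 6)/(3*s^5 - 11*s^4 + 13*s^2 - 23*s + 10)
The step-3 result is T(s). Setting s = 0: T(0) = -6/10 = -3/5.

Hence the answer: -3/5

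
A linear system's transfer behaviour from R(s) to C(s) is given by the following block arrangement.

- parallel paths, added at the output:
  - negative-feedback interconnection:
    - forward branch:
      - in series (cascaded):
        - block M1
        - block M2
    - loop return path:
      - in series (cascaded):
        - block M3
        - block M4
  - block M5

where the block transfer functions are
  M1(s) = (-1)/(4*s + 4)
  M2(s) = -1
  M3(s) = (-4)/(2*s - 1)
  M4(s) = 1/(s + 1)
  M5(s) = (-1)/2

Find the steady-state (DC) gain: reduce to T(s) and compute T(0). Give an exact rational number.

[1] reduce the series chain M1, M2; result 1/(4*s + 4)
[2] reduce the series chain M3, M4; result (-4)/(2*s^2 + s - 1)
[3] close the feedback loop around (M1*M2), (M3*M4); result (2*s^2 + s - 1)/(8*s^3 + 12*s^2 - 8)
[4] sum the parallel branches [(M1*M2)/(1+(M1*M2)*(M3*M4))], M5; result (-4*s^3 - 4*s^2 + s + 3)/(8*s^3 + 12*s^2 - 8)
DC gain: substitute s = 0 into T(s) from step 4: T(0) = 3/(-8) = -3/8.

Final answer: -3/8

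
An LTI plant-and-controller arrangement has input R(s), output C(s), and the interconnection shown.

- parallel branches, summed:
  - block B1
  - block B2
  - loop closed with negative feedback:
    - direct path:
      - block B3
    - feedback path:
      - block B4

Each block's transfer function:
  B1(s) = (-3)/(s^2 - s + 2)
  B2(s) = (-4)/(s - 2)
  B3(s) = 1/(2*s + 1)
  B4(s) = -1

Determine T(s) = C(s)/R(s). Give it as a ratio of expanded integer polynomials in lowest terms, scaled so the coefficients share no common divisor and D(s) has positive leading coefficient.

First reduce the diagram to T(s).

1. feedback reduction of B3, B4; result 1/(2*s)
2. combine B1, B2, [B3/(1+B3*B4)] in parallel - this is the overall T(s), already in the required normalized form

Answer: (-7*s^3 - s^2 - 4)/(2*s^4 - 6*s^3 + 8*s^2 - 8*s)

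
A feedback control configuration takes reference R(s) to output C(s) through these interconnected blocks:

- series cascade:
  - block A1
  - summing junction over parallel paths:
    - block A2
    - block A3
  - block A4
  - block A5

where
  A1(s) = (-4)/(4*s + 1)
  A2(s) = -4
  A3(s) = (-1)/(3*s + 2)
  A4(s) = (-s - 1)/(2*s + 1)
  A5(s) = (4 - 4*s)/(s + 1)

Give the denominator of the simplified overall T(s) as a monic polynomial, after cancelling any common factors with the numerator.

Reducing step by step:

1. reduce the parallel group A2, A3; result (-12*s - 9)/(3*s + 2)
2. reduce the series chain A1, (A2+A3), A4, A5; result (192*s^2 - 48*s - 144)/(24*s^3 + 34*s^2 + 15*s + 2)
That last expression is T(s), already simplified. Scaling its denominator by 1/24 (the reciprocal of the leading coefficient) yields the monic denominator.

Answer: s^3 + 17*s^2/12 + 5*s/8 + 1/12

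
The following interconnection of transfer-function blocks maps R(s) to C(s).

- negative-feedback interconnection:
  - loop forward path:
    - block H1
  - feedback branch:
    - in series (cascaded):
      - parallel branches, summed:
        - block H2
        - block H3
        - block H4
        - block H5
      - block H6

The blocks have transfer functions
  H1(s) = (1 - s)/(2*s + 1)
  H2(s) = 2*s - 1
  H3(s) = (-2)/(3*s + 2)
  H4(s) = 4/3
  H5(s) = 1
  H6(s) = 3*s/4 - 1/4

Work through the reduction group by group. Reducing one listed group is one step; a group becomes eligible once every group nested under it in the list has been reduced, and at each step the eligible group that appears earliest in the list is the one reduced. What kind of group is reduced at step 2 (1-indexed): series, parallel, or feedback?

The answer is series.

Reasoning:
[1] reduce the parallel group H2, H3, H4, H5
[2] multiply (H2+H3+H4+H5), H6 (series)
[3] reduce the feedback loop with forward H1 and return ((H2+H3+H4+H5)*H6)
At step 2 the group reduced is series.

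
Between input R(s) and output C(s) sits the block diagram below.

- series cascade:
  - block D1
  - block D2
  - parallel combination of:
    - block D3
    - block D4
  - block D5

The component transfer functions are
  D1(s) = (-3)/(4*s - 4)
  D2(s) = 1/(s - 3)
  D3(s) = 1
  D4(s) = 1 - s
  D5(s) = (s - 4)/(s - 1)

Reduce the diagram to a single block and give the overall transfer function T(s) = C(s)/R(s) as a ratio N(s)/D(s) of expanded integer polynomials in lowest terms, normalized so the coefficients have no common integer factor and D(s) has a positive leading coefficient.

Reducing step by step:

Step 1: reduce the parallel group D3, D4; result 2 - s
Step 2: cascade D1, D2, (D3+D4), D5: this yields T(s), and no further normalization is needed

Answer: (3*s^2 - 18*s + 24)/(4*s^3 - 20*s^2 + 28*s - 12)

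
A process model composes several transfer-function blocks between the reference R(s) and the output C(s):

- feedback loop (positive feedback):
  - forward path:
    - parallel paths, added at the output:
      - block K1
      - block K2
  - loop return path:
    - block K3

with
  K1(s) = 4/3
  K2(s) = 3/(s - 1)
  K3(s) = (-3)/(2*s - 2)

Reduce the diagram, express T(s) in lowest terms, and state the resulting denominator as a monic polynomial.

Step 1: parallel reduction of K1, K2; result (4*s + 5)/(3*s - 3)
Step 2: close the feedback loop around (K1+K2), K3; result (8*s^2 + 2*s - 10)/(6*s^2 + 21)
T(s) is the step-2 result (common factors already cancelled). Leading coefficient of the denominator: 6. Divide through by 6 for the monic polynomial.

Therefore the answer is s^2 + 7/2.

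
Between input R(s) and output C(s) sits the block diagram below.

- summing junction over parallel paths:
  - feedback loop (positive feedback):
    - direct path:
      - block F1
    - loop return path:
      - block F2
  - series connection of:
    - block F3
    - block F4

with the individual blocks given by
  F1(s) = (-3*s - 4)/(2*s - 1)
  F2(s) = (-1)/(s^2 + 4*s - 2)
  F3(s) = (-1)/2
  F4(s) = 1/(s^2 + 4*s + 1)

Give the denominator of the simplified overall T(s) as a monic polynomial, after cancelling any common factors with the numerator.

The answer is s^5 + 15*s^4/2 + 19*s^3/2 - 39*s^2/2 - 19*s/2 - 1.

Reasoning:
[1] apply the feedback formula to F1, F2 gives (-3*s^3 - 16*s^2 - 10*s + 8)/(2*s^3 + 7*s^2 - 11*s - 2)
[2] multiply F3, F4 (series) gives (-1)/(2*s^2 + 8*s + 2)
[3] reduce the parallel group [F1/(1-F1*F2)], (F3*F4) gives (-6*s^5 - 56*s^4 - 156*s^3 - 103*s^2 + 55*s + 18)/(4*s^5 + 30*s^4 + 38*s^3 - 78*s^2 - 38*s - 4)
That last expression is T(s), already simplified. Scaling its denominator by 1/4 (the reciprocal of the leading coefficient) yields the monic denominator.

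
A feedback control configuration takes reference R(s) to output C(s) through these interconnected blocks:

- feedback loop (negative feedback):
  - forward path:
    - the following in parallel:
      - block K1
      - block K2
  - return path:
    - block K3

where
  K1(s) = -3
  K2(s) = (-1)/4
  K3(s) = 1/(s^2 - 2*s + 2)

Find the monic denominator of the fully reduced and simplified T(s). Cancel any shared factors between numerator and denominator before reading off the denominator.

First reduce the diagram to T(s).

Step 1. combine K1, K2 in parallel, giving (-13)/4
Step 2. collapse the loop ((K1+K2) forward, K3 return), giving (-13*s^2 + 26*s - 26)/(4*s^2 - 8*s - 5)
That last expression is T(s), already simplified. Scaling its denominator by 1/4 (the reciprocal of the leading coefficient) yields the monic denominator.

Answer: s^2 - 2*s - 5/4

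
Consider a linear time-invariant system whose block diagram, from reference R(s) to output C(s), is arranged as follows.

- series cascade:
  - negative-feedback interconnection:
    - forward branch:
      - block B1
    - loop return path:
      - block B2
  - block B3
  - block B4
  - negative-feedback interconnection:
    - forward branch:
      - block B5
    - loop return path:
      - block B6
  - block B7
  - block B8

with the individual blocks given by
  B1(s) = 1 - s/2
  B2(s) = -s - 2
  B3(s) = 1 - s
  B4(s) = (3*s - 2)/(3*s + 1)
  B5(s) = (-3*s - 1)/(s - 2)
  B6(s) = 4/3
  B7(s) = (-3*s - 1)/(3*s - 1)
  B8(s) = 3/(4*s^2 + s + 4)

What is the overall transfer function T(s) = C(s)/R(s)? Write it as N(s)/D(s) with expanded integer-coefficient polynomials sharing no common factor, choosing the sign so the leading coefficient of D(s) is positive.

Answer: (-81*s^4 + 270*s^3 - 225*s^2 + 36)/(108*s^6 + 111*s^5 - 127*s^4 - 148*s^3 - 218*s^2 - 148*s + 80)

Working:
1. reduce the feedback loop with forward B1 and return B2 gives (2 - s)/(s^2 - 2)
2. reduce the feedback loop with forward B5 and return B6 gives (9*s + 3)/(9*s + 10)
3. combine [B1/(1+B1*B2)], B3, B4, [B5/(1+B5*B6)], B7, B8 in series; the result is T(s) itself (integer coefficients, no common factor, positive leading denominator coefficient)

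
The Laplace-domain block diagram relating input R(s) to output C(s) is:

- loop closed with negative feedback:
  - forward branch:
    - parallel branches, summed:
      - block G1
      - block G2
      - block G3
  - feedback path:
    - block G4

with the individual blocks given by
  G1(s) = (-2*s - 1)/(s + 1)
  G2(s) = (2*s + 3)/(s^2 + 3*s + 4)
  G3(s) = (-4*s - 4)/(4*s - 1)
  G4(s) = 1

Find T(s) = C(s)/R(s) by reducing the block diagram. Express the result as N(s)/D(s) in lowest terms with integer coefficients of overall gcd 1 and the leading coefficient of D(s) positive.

First reduce the diagram to T(s).

Step 1. add G1, G2, G3 (parallel): (-12*s^4 - 38*s^3 - 63*s^2 - 42*s - 15)/(4*s^4 + 15*s^3 + 24*s^2 + 9*s - 4)
Step 2. feedback reduction of (G1+G2+G3), G4, giving the overall T(s)

Answer: (12*s^4 + 38*s^3 + 63*s^2 + 42*s + 15)/(8*s^4 + 23*s^3 + 39*s^2 + 33*s + 19)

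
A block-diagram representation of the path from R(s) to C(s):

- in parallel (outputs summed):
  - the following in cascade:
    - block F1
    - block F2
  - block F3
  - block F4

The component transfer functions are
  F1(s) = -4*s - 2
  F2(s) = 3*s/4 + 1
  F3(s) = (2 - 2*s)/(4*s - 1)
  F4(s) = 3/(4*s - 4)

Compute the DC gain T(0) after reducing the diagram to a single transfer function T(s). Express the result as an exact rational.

Answer: -19/4

Working:
Step 1: reduce the series chain F1, F2 -> -3*s^2 - 11*s/2 - 2
Step 2: sum the parallel branches (F1*F2), F3, F4 -> (-48*s^4 - 28*s^3 + 58*s^2 + 46*s - 19)/(16*s^2 - 20*s + 4)
That last expression is T(s); at s = 0 only the constant terms survive, so T(0) = -19/4.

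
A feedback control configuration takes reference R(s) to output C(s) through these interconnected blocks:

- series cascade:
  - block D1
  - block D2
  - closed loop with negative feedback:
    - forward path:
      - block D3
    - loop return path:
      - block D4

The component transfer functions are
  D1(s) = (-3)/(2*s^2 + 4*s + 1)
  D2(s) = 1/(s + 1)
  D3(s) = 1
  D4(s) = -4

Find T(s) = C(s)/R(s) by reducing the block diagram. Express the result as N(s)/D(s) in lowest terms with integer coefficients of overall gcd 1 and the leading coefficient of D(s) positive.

Step 1 - close the feedback loop around D3, D4 -> (-1)/3
Step 2 - reduce the series chain D1, D2, [D3/(1+D3*D4)]: this yields T(s), and no further normalization is needed

Answer: 1/(2*s^3 + 6*s^2 + 5*s + 1)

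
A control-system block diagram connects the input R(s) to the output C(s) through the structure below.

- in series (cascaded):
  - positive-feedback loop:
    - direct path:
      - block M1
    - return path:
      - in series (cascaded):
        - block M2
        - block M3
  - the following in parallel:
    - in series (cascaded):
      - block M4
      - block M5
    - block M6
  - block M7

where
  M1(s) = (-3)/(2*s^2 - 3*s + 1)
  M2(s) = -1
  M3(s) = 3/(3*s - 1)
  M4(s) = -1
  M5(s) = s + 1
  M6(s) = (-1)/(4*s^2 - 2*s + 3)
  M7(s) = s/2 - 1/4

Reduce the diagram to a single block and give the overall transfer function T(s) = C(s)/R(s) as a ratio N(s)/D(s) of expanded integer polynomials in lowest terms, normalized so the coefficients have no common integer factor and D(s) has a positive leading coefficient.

Step 1 - reduce the series chain M2, M3 gives (-3)/(3*s - 1)
Step 2 - apply the feedback formula to M1, (M2*M3) gives (3 - 9*s)/(6*s^3 - 11*s^2 + 6*s - 10)
Step 3 - cascade M4, M5 gives -s - 1
Step 4 - sum the parallel branches (M4*M5), M6 gives (-4*s^3 - 2*s^2 - s - 4)/(4*s^2 - 2*s + 3)
Step 5 - combine [M1/(1-M1*(M2*M3))], ((M4*M5)+M6), M7 in series - this is the overall T(s), already in the required normalized form

Hence the answer: (72*s^5 - 24*s^4 + 63*s^2 - 57*s + 12)/(96*s^5 - 224*s^4 + 256*s^3 - 340*s^2 + 152*s - 120)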